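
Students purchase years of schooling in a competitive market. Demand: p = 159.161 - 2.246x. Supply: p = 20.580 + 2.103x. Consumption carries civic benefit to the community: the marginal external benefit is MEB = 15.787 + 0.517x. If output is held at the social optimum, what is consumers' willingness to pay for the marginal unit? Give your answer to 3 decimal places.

P = 68.683

Social marginal benefit = demand + MEB = 174.948 - 1.729x.
Set SMB = MC: 174.948 - 1.729x = 20.580 + 2.103x → x* = 40.2839.
Consumer price on the demand curve at x*: 159.161 − 2.246×40.2839 = 68.6834.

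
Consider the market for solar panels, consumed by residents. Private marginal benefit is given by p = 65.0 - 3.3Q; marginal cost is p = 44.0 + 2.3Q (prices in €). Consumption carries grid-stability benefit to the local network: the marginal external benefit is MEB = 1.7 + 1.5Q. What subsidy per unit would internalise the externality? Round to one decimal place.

subsidy = €10.0 per unit

Social marginal benefit = demand + MEB = 66.7 - 1.8Q.
Set SMB = MC: 66.7 - 1.8Q = 44.0 + 2.3Q → Q* = 5.5366.
The Pigouvian subsidy equals MEB at Q*: 1.7 + 1.5×5.5366 = 10.0049.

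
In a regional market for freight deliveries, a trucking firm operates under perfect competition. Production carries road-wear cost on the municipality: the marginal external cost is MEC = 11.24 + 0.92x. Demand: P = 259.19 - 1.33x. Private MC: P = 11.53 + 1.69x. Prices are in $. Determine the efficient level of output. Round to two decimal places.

x* = 60.01

Social marginal cost = private MC + MEC = 22.77 + 2.61x.
Set SMC = demand: 22.77 + 2.61x = 259.19 - 1.33x → x* = 60.0051.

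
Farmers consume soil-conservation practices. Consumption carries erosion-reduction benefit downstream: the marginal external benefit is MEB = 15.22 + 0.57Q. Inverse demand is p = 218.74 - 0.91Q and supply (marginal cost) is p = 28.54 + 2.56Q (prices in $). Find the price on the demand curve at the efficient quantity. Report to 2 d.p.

P = $154.28

Social marginal benefit = demand + MEB = 233.96 - 0.34Q.
Set SMB = MC: 233.96 - 0.34Q = 28.54 + 2.56Q → Q* = 70.8345.
Consumer price on the demand curve at Q*: 218.74 − 0.91×70.8345 = 154.2806.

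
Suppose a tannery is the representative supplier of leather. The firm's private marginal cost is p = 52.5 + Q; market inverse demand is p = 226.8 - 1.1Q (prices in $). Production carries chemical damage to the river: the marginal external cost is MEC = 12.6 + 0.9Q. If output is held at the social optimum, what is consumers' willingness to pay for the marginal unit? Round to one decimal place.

P = $167.5

Social marginal cost = private MC + MEC = 65.1 + 1.9Q.
Set SMC = demand: 65.1 + 1.9Q = 226.8 - 1.1Q → Q* = 53.9000.
Consumer price on the demand curve at Q*: 226.8 − 1.1×53.9000 = 167.5100.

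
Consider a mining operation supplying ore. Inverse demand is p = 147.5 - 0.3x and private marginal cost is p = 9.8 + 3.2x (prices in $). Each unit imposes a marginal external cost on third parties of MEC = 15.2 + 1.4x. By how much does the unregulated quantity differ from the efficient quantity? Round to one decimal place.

14.3 units

Market equilibrium (private): 9.8 + 3.2x = 147.5 - 0.3x → x_m = 39.3429.
Social marginal cost = private MC + MEC = 25.0 + 4.6x.
Set SMC = demand: 25.0 + 4.6x = 147.5 - 0.3x → x* = 25.0000.
Gap = |39.3429 − 25.0000| = 14.3429.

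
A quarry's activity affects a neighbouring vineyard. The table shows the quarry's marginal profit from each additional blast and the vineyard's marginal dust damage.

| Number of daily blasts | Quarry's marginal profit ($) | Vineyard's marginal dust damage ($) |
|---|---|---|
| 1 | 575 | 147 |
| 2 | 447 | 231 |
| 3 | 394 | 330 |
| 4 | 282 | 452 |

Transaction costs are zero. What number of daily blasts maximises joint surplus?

3

Bargaining reaches the level where marginal profit last exceeds marginal dust damage.
That holds through level 3 (394 ≥ 330) but not at 4 (282 < 452).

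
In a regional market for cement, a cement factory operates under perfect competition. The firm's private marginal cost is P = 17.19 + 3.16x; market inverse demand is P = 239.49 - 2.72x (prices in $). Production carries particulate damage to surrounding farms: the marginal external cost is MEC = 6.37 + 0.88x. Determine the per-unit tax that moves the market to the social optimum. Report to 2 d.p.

Social marginal cost = private MC + MEC = 23.56 + 4.04x.
Set SMC = demand: 23.56 + 4.04x = 239.49 - 2.72x → x* = 31.9423.
The Pigouvian tax equals MEC at x*: 6.37 + 0.88×31.9423 = 34.4792.

tax = $34.48 per unit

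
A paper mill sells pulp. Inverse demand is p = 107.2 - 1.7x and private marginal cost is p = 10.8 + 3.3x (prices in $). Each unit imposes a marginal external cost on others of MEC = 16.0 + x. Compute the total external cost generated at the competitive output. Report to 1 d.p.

$494.3

Market equilibrium (private): 10.8 + 3.3x = 107.2 - 1.7x → x_m = 19.2800.
Total external cost = ∫₀^{x_m} (16.0 + 1.0x) dx = 16.0×19.2800 + ½×1.0×19.2800² = 494.3392.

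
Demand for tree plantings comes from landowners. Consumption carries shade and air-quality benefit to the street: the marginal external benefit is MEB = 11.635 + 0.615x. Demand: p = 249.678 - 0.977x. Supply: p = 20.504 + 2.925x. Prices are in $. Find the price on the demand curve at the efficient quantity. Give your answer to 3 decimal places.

P = $178.102

Social marginal benefit = demand + MEB = 261.313 - 0.362x.
Set SMB = MC: 261.313 - 0.362x = 20.504 + 2.925x → x* = 73.2610.
Consumer price on the demand curve at x*: 249.678 − 0.977×73.2610 = 178.1020.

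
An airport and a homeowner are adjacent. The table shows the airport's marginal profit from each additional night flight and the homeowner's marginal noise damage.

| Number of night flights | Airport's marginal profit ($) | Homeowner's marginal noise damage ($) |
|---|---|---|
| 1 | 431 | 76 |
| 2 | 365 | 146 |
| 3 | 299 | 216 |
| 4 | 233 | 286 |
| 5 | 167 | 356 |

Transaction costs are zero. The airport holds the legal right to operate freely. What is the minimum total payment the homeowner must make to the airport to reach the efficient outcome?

$400

Left alone the airport would choose level 5 (marginal profit stays positive).
Efficient level: k* = 3 (marginal profit ≥ marginal noise damage through 3).
The homeowner must at least cover the airport's forgone profit from cutting 5→3: 233 + 167 = 400.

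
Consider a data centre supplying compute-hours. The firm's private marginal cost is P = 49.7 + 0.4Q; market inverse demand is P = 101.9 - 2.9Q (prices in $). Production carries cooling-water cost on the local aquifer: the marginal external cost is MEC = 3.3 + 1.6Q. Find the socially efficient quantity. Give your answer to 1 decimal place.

Social marginal cost = private MC + MEC = 53.0 + 2.0Q.
Set SMC = demand: 53.0 + 2.0Q = 101.9 - 2.9Q → Q* = 9.9796.

Q* = 10.0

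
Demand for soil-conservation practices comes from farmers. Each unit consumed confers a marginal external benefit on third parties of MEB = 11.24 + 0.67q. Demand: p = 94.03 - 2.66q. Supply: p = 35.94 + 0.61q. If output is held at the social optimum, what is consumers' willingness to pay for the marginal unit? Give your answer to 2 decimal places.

Social marginal benefit = demand + MEB = 105.27 - 1.99q.
Set SMB = MC: 105.27 - 1.99q = 35.94 + 0.61q → q* = 26.6654.
Consumer price on the demand curve at q*: 94.03 − 2.66×26.6654 = 23.1000.

P = 23.10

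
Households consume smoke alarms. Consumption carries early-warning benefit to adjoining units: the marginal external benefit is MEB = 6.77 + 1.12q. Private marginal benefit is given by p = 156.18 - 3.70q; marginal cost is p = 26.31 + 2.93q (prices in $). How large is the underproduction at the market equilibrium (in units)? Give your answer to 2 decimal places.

5.21 units

Market equilibrium (private): 26.31 + 2.93q = 156.18 - 3.70q → q_m = 19.5882.
Social marginal benefit = demand + MEB = 162.95 - 2.58q.
Set SMB = MC: 162.95 - 2.58q = 26.31 + 2.93q → q* = 24.7985.
Gap = |19.5882 − 24.7985| = 5.2103.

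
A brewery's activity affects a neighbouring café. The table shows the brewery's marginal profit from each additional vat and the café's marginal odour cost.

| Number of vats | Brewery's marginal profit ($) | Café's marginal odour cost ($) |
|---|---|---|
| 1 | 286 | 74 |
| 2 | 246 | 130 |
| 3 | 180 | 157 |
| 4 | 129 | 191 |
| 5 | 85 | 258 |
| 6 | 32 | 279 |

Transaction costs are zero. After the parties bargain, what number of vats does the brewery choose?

Bargaining reaches the level where marginal profit last exceeds marginal odour cost.
That holds through level 3 (180 ≥ 157) but not at 4 (129 < 191).

3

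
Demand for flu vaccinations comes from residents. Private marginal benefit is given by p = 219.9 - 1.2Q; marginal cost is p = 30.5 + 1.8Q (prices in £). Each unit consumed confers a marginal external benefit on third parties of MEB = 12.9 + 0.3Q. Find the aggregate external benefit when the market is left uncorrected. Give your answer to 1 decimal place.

£1412.3

Market equilibrium (private): 30.5 + 1.8Q = 219.9 - 1.2Q → Q_m = 63.1333.
Total external benefit = ∫₀^{Q_m} (12.9 + 0.3Q) dQ = 12.9×63.1333 + ½×0.3×63.1333² = 1412.2916.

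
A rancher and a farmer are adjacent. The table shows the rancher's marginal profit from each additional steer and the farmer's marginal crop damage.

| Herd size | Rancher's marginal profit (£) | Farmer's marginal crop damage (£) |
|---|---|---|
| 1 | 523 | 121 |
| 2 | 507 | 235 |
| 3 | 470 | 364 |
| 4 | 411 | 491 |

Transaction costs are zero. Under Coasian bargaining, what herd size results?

3

Bargaining reaches the level where marginal profit last exceeds marginal crop damage.
That holds through level 3 (470 ≥ 364) but not at 4 (411 < 491).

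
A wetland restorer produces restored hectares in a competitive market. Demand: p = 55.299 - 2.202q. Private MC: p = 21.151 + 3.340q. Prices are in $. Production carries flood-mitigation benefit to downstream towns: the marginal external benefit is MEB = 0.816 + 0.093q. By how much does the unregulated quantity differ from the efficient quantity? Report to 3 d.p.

Market equilibrium (private): 21.151 + 3.340q = 55.299 - 2.202q → q_m = 6.1617.
Social marginal cost = private MC − MEB = 20.335 + 3.247q.
Set SMC = demand: 20.335 + 3.247q = 55.299 - 2.202q → q* = 6.4166.
Gap = |6.1617 − 6.4166| = 0.2549.

0.255 units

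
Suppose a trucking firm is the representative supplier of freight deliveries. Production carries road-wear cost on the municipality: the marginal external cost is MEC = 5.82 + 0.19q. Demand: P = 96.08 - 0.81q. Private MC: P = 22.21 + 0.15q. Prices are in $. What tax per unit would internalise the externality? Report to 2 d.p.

tax = $17.06 per unit

Social marginal cost = private MC + MEC = 28.03 + 0.34q.
Set SMC = demand: 28.03 + 0.34q = 96.08 - 0.81q → q* = 59.1739.
The Pigouvian tax equals MEC at q*: 5.82 + 0.19×59.1739 = 17.0630.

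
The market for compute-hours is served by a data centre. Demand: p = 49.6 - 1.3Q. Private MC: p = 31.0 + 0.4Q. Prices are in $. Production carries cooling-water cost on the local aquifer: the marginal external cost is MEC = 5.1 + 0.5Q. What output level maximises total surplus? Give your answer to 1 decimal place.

Social marginal cost = private MC + MEC = 36.1 + 0.9Q.
Set SMC = demand: 36.1 + 0.9Q = 49.6 - 1.3Q → Q* = 6.1364.

Q* = 6.1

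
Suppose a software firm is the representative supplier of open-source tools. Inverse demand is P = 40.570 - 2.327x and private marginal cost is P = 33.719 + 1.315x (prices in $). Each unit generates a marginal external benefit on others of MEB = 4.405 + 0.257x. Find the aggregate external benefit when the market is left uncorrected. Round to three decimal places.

Market equilibrium (private): 33.719 + 1.315x = 40.570 - 2.327x → x_m = 1.8811.
Total external benefit = ∫₀^{x_m} (4.405 + 0.257x) dx = 4.405×1.8811 + ½×0.257×1.8811² = 8.7409.

$8.741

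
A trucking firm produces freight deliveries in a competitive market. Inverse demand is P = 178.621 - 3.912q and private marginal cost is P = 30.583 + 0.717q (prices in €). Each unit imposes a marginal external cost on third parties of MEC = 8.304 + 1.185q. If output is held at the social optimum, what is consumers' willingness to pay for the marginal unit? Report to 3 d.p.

Social marginal cost = private MC + MEC = 38.887 + 1.902q.
Set SMC = demand: 38.887 + 1.902q = 178.621 - 3.912q → q* = 24.0341.
Consumer price on the demand curve at q*: 178.621 − 3.912×24.0341 = 84.5996.

P = €84.600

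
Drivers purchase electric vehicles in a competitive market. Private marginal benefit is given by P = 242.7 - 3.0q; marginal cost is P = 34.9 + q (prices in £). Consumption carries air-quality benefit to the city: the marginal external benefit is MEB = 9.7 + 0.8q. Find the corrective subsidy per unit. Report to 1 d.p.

Social marginal benefit = demand + MEB = 252.4 - 2.2q.
Set SMB = MC: 252.4 - 2.2q = 34.9 + q → q* = 67.9688.
The Pigouvian subsidy equals MEB at q*: 9.7 + 0.8×67.9688 = 64.0750.

subsidy = £64.1 per unit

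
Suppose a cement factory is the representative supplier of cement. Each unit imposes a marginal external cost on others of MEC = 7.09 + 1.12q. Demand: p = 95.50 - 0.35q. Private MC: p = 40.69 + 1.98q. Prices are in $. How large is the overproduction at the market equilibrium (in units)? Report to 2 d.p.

9.69 units

Market equilibrium (private): 40.69 + 1.98q = 95.50 - 0.35q → q_m = 23.5236.
Social marginal cost = private MC + MEC = 47.78 + 3.10q.
Set SMC = demand: 47.78 + 3.10q = 95.50 - 0.35q → q* = 13.8319.
Gap = |23.5236 − 13.8319| = 9.6917.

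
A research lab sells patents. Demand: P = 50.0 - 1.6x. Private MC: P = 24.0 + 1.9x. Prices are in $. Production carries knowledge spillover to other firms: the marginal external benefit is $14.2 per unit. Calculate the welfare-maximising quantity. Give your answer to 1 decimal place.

x* = 11.5

Social marginal cost = private MC − MEB = 9.8 + 1.9x.
Set SMC = demand: 9.8 + 1.9x = 50.0 - 1.6x → x* = 11.4857.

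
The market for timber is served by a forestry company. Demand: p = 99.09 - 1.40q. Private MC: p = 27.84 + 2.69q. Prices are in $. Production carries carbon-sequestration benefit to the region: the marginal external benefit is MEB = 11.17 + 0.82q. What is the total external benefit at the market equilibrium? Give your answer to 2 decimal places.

$319.01

Market equilibrium (private): 27.84 + 2.69q = 99.09 - 1.40q → q_m = 17.4205.
Total external benefit = ∫₀^{q_m} (11.17 + 0.82q) dq = 11.17×17.4205 + ½×0.82×17.4205² = 319.0113.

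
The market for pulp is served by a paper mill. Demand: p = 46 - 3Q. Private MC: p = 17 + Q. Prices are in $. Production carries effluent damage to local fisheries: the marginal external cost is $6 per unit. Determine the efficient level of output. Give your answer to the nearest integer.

Q* = 6

Social marginal cost = private MC + MEC = 23 + Q.
Set SMC = demand: 23 + Q = 46 - 3Q → Q* = 5.7500.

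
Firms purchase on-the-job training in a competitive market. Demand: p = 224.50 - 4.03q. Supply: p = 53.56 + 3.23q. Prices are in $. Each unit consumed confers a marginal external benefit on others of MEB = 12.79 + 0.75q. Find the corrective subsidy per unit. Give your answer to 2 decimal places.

subsidy = $33.96 per unit

Social marginal benefit = demand + MEB = 237.29 - 3.28q.
Set SMB = MC: 237.29 - 3.28q = 53.56 + 3.23q → q* = 28.2227.
The Pigouvian subsidy equals MEB at q*: 12.79 + 0.75×28.2227 = 33.9570.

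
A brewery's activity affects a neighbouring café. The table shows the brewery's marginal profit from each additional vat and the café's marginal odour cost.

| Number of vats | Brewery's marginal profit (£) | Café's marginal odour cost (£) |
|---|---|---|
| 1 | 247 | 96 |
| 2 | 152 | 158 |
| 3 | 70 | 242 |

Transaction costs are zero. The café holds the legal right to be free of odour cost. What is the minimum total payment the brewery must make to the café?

Efficient level: marginal profit ≥ marginal odour cost through level 1, so k* = 1.
With the café holding the right, the brewery must at least compensate total damage at k*: 96 = 96.

£96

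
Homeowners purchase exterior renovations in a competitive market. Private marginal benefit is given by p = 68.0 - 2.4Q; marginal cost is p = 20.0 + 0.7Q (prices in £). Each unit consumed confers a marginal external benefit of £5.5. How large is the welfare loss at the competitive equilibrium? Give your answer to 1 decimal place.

Market equilibrium (private): 20.0 + 0.7Q = 68.0 - 2.4Q → Q_m = 15.4839.
Social marginal benefit = demand + MEB = 73.5 - 2.4Q.
Set SMB = MC: 73.5 - 2.4Q = 20.0 + 0.7Q → Q* = 17.2581.
Height of the DWL triangle at Q_m is SMB(Q_m) − MC(Q_m) = MEB(Q_m) = 5.5000.
DWL = ½ × 1.7742 × 5.5000 = 4.8791.

DWL = £4.9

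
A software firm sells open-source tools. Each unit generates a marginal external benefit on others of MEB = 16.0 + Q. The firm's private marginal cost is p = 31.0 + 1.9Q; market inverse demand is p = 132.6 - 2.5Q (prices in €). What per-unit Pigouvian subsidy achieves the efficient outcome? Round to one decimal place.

subsidy = €50.6 per unit

Social marginal cost = private MC − MEB = 15.0 + 0.9Q.
Set SMC = demand: 15.0 + 0.9Q = 132.6 - 2.5Q → Q* = 34.5882.
The Pigouvian subsidy equals MEB at Q*: 16.0 + 1.0×34.5882 = 50.5882.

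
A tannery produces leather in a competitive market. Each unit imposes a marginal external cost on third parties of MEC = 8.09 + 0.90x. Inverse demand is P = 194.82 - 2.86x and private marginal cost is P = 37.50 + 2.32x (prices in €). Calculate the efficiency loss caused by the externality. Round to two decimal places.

Market equilibrium (private): 37.50 + 2.32x = 194.82 - 2.86x → x_m = 30.3707.
Social marginal cost = private MC + MEC = 45.59 + 3.22x.
Set SMC = demand: 45.59 + 3.22x = 194.82 - 2.86x → x* = 24.5444.
Between x* and x_m the wedge SMC − demand runs linearly from 0 to MEC(x_m), so the loss is a triangle.
DWL = ½ × 5.8263 × 35.4236 = 103.1943.

DWL = €103.19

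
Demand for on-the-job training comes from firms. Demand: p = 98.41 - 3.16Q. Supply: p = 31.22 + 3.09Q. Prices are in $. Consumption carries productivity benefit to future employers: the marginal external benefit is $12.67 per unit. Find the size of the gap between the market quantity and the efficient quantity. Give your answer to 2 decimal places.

2.03 units

Market equilibrium (private): 31.22 + 3.09Q = 98.41 - 3.16Q → Q_m = 10.7504.
Social marginal benefit = demand + MEB = 111.08 - 3.16Q.
Set SMB = MC: 111.08 - 3.16Q = 31.22 + 3.09Q → Q* = 12.7776.
Gap = |10.7504 − 12.7776| = 2.0272.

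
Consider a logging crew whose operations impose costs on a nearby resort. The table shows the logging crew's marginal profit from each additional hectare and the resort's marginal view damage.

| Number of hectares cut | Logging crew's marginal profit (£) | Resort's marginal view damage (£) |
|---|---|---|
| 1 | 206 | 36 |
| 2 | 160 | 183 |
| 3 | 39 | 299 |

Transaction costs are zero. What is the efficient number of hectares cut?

Bargaining reaches the level where marginal profit last exceeds marginal view damage.
That holds through level 1 (206 ≥ 36) but not at 2 (160 < 183).

1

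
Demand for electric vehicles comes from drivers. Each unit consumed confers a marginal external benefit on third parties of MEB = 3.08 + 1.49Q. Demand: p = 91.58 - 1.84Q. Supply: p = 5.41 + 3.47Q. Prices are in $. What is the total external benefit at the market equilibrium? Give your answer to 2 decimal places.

Market equilibrium (private): 5.41 + 3.47Q = 91.58 - 1.84Q → Q_m = 16.2279.
Total external benefit = ∫₀^{Q_m} (3.08 + 1.49Q) dQ = 3.08×16.2279 + ½×1.49×16.2279² = 246.1738.

$246.17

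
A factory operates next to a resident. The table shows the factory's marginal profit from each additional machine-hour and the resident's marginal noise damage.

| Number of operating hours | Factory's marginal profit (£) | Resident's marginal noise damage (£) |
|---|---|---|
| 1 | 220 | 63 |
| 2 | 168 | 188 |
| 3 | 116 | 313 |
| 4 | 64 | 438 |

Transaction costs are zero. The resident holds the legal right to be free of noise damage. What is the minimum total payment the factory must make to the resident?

Efficient level: marginal profit ≥ marginal noise damage through level 1, so k* = 1.
With the resident holding the right, the factory must at least compensate total damage at k*: 63 = 63.

£63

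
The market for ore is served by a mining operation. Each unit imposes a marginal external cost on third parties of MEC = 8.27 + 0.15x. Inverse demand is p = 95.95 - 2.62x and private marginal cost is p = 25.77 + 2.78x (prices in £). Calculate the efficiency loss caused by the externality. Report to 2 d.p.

Market equilibrium (private): 25.77 + 2.78x = 95.95 - 2.62x → x_m = 12.9963.
Social marginal cost = private MC + MEC = 34.04 + 2.93x.
Set SMC = demand: 34.04 + 2.93x = 95.95 - 2.62x → x* = 11.1550.
The welfare-loss triangle has base |x_m − x*| and height MEC(x_m) (the vertical gap between SMC and demand is zero at x* and MEC at x_m).
DWL = ½ × 1.8413 × 10.2194 = 9.4085.

DWL = £9.41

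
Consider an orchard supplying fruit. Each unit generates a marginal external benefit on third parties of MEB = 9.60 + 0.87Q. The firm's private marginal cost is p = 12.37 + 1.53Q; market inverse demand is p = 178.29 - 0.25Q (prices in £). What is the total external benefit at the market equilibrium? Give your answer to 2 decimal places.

£4674.46

Market equilibrium (private): 12.37 + 1.53Q = 178.29 - 0.25Q → Q_m = 93.2135.
Total external benefit = ∫₀^{Q_m} (9.60 + 0.87Q) dQ = 9.60×93.2135 + ½×0.87×93.2135² = 4674.4587.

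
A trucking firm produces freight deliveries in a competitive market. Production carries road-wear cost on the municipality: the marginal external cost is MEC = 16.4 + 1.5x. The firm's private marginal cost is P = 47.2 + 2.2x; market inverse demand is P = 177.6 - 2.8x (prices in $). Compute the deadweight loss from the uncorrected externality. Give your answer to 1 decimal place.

DWL = $237.1

Market equilibrium (private): 47.2 + 2.2x = 177.6 - 2.8x → x_m = 26.0800.
Social marginal cost = private MC + MEC = 63.6 + 3.7x.
Set SMC = demand: 63.6 + 3.7x = 177.6 - 2.8x → x* = 17.5385.
The loss is the area between SMC and demand from x* to x_m; with linear curves that's a triangle of height MEC(x_m).
DWL = ½ × 8.5415 × 55.5200 = 237.1120.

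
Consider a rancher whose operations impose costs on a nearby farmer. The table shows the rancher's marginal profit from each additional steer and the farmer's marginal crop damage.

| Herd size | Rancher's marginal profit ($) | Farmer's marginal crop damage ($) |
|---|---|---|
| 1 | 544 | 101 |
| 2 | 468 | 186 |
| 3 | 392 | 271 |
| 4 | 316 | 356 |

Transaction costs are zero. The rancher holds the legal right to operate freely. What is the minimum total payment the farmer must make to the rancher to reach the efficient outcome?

Left alone the rancher would choose level 4 (marginal profit stays positive).
Efficient level: k* = 3 (marginal profit ≥ marginal crop damage through 3).
The farmer must at least cover the rancher's forgone profit from cutting 4→3: 316 = 316.

$316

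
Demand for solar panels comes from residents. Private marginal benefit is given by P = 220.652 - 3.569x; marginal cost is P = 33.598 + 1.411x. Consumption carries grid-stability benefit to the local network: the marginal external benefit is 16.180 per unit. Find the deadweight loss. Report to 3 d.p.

Market equilibrium (private): 33.598 + 1.411x = 220.652 - 3.569x → x_m = 37.5610.
Social marginal benefit = demand + MEB = 236.832 - 3.569x.
Set SMB = MC: 236.832 - 3.569x = 33.598 + 1.411x → x* = 40.8100.
Between x* and x_m the wedge SMB − MC runs linearly from 0 to MEB(x_m), so the loss is a triangle.
DWL = ½ × 3.2490 × 16.1800 = 26.2844.

DWL = 26.284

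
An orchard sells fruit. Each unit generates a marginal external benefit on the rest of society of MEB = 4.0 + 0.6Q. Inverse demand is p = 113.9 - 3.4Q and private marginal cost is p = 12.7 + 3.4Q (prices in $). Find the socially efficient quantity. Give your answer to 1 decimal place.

Q* = 17.0

Social marginal cost = private MC − MEB = 8.7 + 2.8Q.
Set SMC = demand: 8.7 + 2.8Q = 113.9 - 3.4Q → Q* = 16.9677.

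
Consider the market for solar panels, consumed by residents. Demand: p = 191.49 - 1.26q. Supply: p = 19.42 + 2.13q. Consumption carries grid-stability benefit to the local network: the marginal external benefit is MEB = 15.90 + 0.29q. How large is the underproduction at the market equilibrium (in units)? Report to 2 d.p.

9.88 units

Market equilibrium (private): 19.42 + 2.13q = 191.49 - 1.26q → q_m = 50.7581.
Social marginal benefit = demand + MEB = 207.39 - 0.97q.
Set SMB = MC: 207.39 - 0.97q = 19.42 + 2.13q → q* = 60.6355.
Gap = |50.7581 − 60.6355| = 9.8774.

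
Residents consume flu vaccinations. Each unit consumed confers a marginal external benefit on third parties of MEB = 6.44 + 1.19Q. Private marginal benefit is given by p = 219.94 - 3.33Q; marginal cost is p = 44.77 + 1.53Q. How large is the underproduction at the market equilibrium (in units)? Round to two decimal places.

Market equilibrium (private): 44.77 + 1.53Q = 219.94 - 3.33Q → Q_m = 36.0432.
Social marginal benefit = demand + MEB = 226.38 - 2.14Q.
Set SMB = MC: 226.38 - 2.14Q = 44.77 + 1.53Q → Q* = 49.4850.
Gap = |36.0432 − 49.4850| = 13.4418.

13.44 units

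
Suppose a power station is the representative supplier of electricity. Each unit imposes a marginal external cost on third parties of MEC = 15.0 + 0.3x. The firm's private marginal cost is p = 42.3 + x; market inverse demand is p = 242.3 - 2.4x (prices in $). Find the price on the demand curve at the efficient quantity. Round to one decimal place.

P = $122.3

Social marginal cost = private MC + MEC = 57.3 + 1.3x.
Set SMC = demand: 57.3 + 1.3x = 242.3 - 2.4x → x* = 50.0000.
Consumer price on the demand curve at x*: 242.3 − 2.4×50.0000 = 122.3000.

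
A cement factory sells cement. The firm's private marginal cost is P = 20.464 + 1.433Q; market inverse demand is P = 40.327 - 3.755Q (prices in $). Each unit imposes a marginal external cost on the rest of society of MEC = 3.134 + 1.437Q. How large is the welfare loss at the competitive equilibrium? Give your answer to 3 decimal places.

DWL = $5.628

Market equilibrium (private): 20.464 + 1.433Q = 40.327 - 3.755Q → Q_m = 3.8286.
Social marginal cost = private MC + MEC = 23.598 + 2.870Q.
Set SMC = demand: 23.598 + 2.870Q = 40.327 - 3.755Q → Q* = 2.5251.
The loss is the area between SMC and demand from Q* to Q_m; with linear curves that's a triangle of height MEC(Q_m).
DWL = ½ × 1.3035 × 8.6358 = 5.6284.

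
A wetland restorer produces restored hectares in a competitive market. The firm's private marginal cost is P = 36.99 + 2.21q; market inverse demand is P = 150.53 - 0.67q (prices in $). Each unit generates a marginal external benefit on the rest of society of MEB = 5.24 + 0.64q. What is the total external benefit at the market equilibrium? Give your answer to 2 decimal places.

$703.93

Market equilibrium (private): 36.99 + 2.21q = 150.53 - 0.67q → q_m = 39.4236.
Total external benefit = ∫₀^{q_m} (5.24 + 0.64q) dq = 5.24×39.4236 + ½×0.64×39.4236² = 703.9301.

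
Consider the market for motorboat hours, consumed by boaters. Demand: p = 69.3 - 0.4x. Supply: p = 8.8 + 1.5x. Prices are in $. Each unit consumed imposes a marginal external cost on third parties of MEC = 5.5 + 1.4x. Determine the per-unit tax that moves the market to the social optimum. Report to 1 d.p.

tax = $28.8 per unit

Social marginal benefit = demand − MEC = 63.8 - 1.8x.
Set SMB = MC: 63.8 - 1.8x = 8.8 + 1.5x → x* = 16.6667.
The Pigouvian tax equals MEC at x*: 5.5 + 1.4×16.6667 = 28.8334.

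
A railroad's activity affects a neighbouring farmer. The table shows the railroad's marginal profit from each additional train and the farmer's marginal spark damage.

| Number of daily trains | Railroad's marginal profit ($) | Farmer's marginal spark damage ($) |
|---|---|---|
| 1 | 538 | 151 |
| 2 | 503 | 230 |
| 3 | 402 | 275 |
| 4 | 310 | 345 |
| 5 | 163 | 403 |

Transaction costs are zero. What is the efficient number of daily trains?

Bargaining reaches the level where marginal profit last exceeds marginal spark damage.
That holds through level 3 (402 ≥ 275) but not at 4 (310 < 345).

3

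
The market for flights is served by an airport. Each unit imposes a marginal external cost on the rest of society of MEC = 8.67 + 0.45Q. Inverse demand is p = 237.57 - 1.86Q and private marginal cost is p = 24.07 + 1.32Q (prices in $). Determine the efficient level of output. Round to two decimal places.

Social marginal cost = private MC + MEC = 32.74 + 1.77Q.
Set SMC = demand: 32.74 + 1.77Q = 237.57 - 1.86Q → Q* = 56.4270.

Q* = 56.43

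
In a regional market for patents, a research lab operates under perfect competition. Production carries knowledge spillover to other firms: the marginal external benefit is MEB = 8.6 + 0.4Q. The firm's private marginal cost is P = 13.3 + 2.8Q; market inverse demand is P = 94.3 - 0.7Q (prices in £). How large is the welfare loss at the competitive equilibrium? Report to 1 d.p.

Market equilibrium (private): 13.3 + 2.8Q = 94.3 - 0.7Q → Q_m = 23.1429.
Social marginal cost = private MC − MEB = 4.7 + 2.4Q.
Set SMC = demand: 4.7 + 2.4Q = 94.3 - 0.7Q → Q* = 28.9032.
Height of the DWL triangle at Q_m is demand(Q_m) − SMC(Q_m) = MEB(Q_m) = 17.8571.
DWL = ½ × 5.7603 × 17.8571 = 51.4311.

DWL = £51.4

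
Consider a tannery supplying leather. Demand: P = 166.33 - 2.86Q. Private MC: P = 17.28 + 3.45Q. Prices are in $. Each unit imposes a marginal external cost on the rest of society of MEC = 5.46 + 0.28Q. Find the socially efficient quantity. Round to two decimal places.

Q* = 21.79

Social marginal cost = private MC + MEC = 22.74 + 3.73Q.
Set SMC = demand: 22.74 + 3.73Q = 166.33 - 2.86Q → Q* = 21.7891.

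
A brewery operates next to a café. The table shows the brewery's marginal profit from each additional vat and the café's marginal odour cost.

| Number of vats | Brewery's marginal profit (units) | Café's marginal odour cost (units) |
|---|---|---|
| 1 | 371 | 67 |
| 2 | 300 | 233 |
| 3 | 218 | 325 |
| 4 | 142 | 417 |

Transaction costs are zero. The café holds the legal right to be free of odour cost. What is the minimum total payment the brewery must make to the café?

300

Efficient level: marginal profit ≥ marginal odour cost through level 2, so k* = 2.
With the café holding the right, the brewery must at least compensate total damage at k*: 67 + 233 = 300.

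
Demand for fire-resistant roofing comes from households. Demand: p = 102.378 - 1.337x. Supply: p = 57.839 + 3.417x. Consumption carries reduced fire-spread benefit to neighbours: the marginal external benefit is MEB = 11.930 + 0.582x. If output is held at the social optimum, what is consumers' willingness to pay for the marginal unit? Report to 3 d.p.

P = 84.281

Social marginal benefit = demand + MEB = 114.308 - 0.755x.
Set SMB = MC: 114.308 - 0.755x = 57.839 + 3.417x → x* = 13.5352.
Consumer price on the demand curve at x*: 102.378 − 1.337×13.5352 = 84.2814.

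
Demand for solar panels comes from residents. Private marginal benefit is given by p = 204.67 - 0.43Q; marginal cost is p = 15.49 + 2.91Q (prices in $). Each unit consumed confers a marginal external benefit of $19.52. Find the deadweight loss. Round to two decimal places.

DWL = $57.04

Market equilibrium (private): 15.49 + 2.91Q = 204.67 - 0.43Q → Q_m = 56.6407.
Social marginal benefit = demand + MEB = 224.19 - 0.43Q.
Set SMB = MC: 224.19 - 0.43Q = 15.49 + 2.91Q → Q* = 62.4850.
The welfare-loss triangle has base |Q_m − Q*| and height MEB(Q_m) (the vertical gap between SMB and MC is zero at Q* and MEB at Q_m).
DWL = ½ × 5.8443 × 19.5200 = 57.0404.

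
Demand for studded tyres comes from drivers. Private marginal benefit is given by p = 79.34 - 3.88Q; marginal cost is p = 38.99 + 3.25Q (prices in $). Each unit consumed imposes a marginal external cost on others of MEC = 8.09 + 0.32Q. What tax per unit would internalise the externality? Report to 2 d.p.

Social marginal benefit = demand − MEC = 71.25 - 4.20Q.
Set SMB = MC: 71.25 - 4.20Q = 38.99 + 3.25Q → Q* = 4.3302.
The Pigouvian tax equals MEC at Q*: 8.09 + 0.32×4.3302 = 9.4757.

tax = $9.48 per unit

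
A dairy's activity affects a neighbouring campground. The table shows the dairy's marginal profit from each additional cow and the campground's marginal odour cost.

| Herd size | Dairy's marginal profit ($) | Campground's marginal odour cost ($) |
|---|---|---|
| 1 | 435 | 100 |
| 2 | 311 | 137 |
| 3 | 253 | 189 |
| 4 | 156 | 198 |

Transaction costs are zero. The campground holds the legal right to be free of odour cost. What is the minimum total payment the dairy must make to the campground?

Efficient level: marginal profit ≥ marginal odour cost through level 3, so k* = 3.
With the campground holding the right, the dairy must at least compensate total damage at k*: 100 + 137 + 189 = 426.

$426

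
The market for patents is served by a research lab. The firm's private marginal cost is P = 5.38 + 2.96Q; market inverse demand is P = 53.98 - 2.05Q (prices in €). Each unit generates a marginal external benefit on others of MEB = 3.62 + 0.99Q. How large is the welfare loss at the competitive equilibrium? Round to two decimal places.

Market equilibrium (private): 5.38 + 2.96Q = 53.98 - 2.05Q → Q_m = 9.7006.
Social marginal cost = private MC − MEB = 1.76 + 1.97Q.
Set SMC = demand: 1.76 + 1.97Q = 53.98 - 2.05Q → Q* = 12.9900.
Between Q* and Q_m the wedge demand − SMC runs linearly from 0 to MEB(Q_m), so the loss is a triangle.
DWL = ½ × 3.2894 × 13.2236 = 21.7489.

DWL = €21.75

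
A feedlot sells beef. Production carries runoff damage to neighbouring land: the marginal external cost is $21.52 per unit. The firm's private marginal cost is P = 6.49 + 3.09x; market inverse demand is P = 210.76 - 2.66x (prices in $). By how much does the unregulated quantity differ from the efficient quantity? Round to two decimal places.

3.74 units

Market equilibrium (private): 6.49 + 3.09x = 210.76 - 2.66x → x_m = 35.5252.
Social marginal cost = private MC + MEC = 28.01 + 3.09x.
Set SMC = demand: 28.01 + 3.09x = 210.76 - 2.66x → x* = 31.7826.
Gap = |35.5252 − 31.7826| = 3.7426.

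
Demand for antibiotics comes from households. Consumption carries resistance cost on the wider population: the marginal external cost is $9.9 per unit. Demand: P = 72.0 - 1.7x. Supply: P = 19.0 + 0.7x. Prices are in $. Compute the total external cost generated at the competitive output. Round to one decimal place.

Market equilibrium (private): 19.0 + 0.7x = 72.0 - 1.7x → x_m = 22.0833.
Total external cost = MEC × x_m = 9.9 × 22.0833 = 218.6247.

$218.6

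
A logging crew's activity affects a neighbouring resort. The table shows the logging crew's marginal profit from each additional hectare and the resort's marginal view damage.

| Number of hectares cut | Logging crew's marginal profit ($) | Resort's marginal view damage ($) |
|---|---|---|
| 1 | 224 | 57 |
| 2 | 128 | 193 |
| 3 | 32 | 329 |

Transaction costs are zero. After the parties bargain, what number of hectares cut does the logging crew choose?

Bargaining reaches the level where marginal profit last exceeds marginal view damage.
That holds through level 1 (224 ≥ 57) but not at 2 (128 < 193).

1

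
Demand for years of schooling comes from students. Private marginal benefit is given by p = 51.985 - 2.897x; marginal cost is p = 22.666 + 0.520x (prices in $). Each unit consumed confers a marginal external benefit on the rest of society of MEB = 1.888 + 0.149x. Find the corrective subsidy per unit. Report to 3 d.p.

subsidy = $3.311 per unit

Social marginal benefit = demand + MEB = 53.873 - 2.748x.
Set SMB = MC: 53.873 - 2.748x = 22.666 + 0.520x → x* = 9.5493.
The Pigouvian subsidy equals MEB at x*: 1.888 + 0.149×9.5493 = 3.3108.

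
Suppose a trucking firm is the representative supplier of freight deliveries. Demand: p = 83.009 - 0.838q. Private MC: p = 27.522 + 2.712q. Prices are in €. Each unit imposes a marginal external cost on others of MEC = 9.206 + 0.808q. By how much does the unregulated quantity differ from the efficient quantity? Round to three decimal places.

Market equilibrium (private): 27.522 + 2.712q = 83.009 - 0.838q → q_m = 15.6301.
Social marginal cost = private MC + MEC = 36.728 + 3.520q.
Set SMC = demand: 36.728 + 3.520q = 83.009 - 0.838q → q* = 10.6198.
Gap = |15.6301 − 10.6198| = 5.0103.

5.010 units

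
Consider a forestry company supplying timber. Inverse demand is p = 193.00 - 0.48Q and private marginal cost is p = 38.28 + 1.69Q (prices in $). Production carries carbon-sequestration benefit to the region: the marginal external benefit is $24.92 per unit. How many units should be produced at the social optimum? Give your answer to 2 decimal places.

Q* = 82.78

Social marginal cost = private MC − MEB = 13.36 + 1.69Q.
Set SMC = demand: 13.36 + 1.69Q = 193.00 - 0.48Q → Q* = 82.7834.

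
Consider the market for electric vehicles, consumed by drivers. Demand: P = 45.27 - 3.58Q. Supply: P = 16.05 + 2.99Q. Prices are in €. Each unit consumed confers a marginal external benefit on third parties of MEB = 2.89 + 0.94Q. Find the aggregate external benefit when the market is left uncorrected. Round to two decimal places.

€22.15

Market equilibrium (private): 16.05 + 2.99Q = 45.27 - 3.58Q → Q_m = 4.4475.
Total external benefit = ∫₀^{Q_m} (2.89 + 0.94Q) dQ = 2.89×4.4475 + ½×0.94×4.4475² = 22.1500.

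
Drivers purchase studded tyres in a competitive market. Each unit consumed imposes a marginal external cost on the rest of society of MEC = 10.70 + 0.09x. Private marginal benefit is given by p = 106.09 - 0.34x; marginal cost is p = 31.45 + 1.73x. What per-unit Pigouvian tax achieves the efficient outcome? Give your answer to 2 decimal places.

tax = 13.36 per unit

Social marginal benefit = demand − MEC = 95.39 - 0.43x.
Set SMB = MC: 95.39 - 0.43x = 31.45 + 1.73x → x* = 29.6019.
The Pigouvian tax equals MEC at x*: 10.70 + 0.09×29.6019 = 13.3642.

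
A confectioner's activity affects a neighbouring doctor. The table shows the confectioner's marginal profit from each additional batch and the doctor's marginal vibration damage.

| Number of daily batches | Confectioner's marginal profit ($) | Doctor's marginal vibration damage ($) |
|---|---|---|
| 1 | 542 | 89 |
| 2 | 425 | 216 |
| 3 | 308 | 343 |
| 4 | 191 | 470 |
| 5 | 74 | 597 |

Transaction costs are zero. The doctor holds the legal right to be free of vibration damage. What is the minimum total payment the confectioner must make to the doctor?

Efficient level: marginal profit ≥ marginal vibration damage through level 2, so k* = 2.
With the doctor holding the right, the confectioner must at least compensate total damage at k*: 89 + 216 = 305.

$305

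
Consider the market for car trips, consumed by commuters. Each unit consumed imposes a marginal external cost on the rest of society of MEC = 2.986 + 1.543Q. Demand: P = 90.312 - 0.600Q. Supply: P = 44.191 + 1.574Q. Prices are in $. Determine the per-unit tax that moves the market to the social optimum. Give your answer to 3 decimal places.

tax = $20.892 per unit

Social marginal benefit = demand − MEC = 87.326 - 2.143Q.
Set SMB = MC: 87.326 - 2.143Q = 44.191 + 1.574Q → Q* = 11.6048.
The Pigouvian tax equals MEC at Q*: 2.986 + 1.543×11.6048 = 20.8922.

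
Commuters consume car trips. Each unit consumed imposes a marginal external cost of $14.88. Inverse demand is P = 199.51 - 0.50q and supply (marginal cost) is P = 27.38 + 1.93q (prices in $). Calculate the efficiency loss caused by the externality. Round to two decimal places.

Market equilibrium (private): 27.38 + 1.93q = 199.51 - 0.50q → q_m = 70.8354.
Social marginal benefit = demand − MEC = 184.63 - 0.50q.
Set SMB = MC: 184.63 - 0.50q = 27.38 + 1.93q → q* = 64.7119.
Height of the DWL triangle at q_m is MC(q_m) − SMB(q_m) = MEC(q_m) = 14.8800.
DWL = ½ × 6.1235 × 14.8800 = 45.5588.

DWL = $45.56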